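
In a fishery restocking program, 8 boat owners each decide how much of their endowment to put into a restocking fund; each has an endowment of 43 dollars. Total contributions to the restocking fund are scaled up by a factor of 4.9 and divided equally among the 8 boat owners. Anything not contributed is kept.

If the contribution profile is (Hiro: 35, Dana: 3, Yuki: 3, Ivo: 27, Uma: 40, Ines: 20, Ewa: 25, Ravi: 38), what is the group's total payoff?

Total contributed: 35 + 3 + 3 + 27 + 40 + 20 + 25 + 38 = 191; total kept: 8 × 43 − 191 = 153.
The restocking fund pays out 4.9 × 191 = 935.90 in aggregate.
Group total = 153 + 935.90 = 1088.90.

1088.90 dollars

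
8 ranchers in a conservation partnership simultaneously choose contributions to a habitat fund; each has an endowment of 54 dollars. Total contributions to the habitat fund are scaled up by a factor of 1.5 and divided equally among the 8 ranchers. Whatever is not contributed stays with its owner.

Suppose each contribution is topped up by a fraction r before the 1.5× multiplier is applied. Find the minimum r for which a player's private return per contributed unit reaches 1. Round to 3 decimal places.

With matching at rate r, one contributed unit becomes (1 + r) in the habitat fund and returns 1.5 × (1 + r) / 8 to the contributor.
Setting this equal to 1: 1 + r = 8/1.5 = 5.3333.
So the minimum matching rate is r = 5.3333 − 1 = 4.333.

4.333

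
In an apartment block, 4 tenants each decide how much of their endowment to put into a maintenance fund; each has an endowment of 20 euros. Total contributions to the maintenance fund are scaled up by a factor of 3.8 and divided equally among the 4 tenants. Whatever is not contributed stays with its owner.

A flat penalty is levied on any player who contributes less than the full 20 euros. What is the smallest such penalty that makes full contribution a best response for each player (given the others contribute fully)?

1.00 euros

Given the others contribute fully, the best deviation is to contribute 0 (any partial contribution still incurs the fine and gives up units whose private return 0.9500 is below 1).
Deviating from 20 to 0 saves 20 euros but forfeits the deviator's share of the drop in the maintenance fund: 3.8/4 × 20 = 19.00.
So the deviation gain is 20 − 19.00 = 1.00, and the fine must be at least 1.00 euros to wipe it out.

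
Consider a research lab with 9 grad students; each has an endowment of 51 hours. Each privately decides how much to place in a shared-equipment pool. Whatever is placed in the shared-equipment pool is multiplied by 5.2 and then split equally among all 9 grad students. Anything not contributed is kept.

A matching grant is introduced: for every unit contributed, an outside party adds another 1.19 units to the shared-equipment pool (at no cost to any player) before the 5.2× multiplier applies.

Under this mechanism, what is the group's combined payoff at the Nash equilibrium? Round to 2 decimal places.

The effective private return per unit is now 5.2 × 2.19 / 9 = 1.2653 > 1, so every player's dominant strategy flips to full contribution.
At the Nash equilibrium everyone contributes 51. Group total payoff = 5.2 × 2.19 × 459 = 5227.09.

5227.09 hours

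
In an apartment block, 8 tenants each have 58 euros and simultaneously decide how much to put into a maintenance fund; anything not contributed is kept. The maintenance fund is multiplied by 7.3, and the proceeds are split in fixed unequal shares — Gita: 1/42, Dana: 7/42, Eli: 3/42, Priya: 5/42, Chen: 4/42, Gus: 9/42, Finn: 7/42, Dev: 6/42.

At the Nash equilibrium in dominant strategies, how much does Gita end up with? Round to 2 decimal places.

98.32 euros

For player j, contributing a unit is worthwhile iff 7.3 × (j's share) ≥ 1, i.e. iff j's share is at least 0.1370.
Dana, Gus, Finn and Dev are above the threshold, contributing 58 each; the remaining 4 contribute 0. Total contributed: 232.
Gita keeps 58 and receives 7.3 × 232 × 1/42 = 40.32 from the maintenance fund, for a payoff of 98.32.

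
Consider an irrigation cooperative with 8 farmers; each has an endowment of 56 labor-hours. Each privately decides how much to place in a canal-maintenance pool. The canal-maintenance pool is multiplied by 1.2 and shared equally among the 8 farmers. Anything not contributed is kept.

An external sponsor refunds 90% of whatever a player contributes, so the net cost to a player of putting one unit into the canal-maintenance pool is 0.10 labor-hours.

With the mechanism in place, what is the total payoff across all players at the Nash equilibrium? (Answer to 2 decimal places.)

Under the mechanism each unit contributed yields (1.2/8) / 0.10 = 1.5000 back to its contributor per unit of net cost, which exceeds 1, making full contribution the dominant choice for everyone.
So the Nash equilibrium is full contribution by all 8; the group earns 8 × (56 × 0.90 + 1.2 × 56) = 940.80.

940.80 labor-hours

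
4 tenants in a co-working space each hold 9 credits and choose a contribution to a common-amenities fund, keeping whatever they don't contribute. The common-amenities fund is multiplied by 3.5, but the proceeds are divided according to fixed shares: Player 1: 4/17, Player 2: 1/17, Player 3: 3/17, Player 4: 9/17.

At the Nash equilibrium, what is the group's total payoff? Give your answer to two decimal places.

58.50 credits

A player with share s gets back 3.5·s per unit contributed, so full contribution is dominant for anyone with s > 1/3.5 = 0.2857 and zero contribution is dominant for anyone below.
The only share above 0.2857 is Player 4's 9/17, contributing 9; the remaining 3 contribute 0. Total contributed: 9.
The common-amenities fund pays out 3.5 × 9 = 31.50 in total (split across the unequal shares, but the aggregate is all that matters for the group sum).
The 3 free-riders keep 9 each, adding 27. Group total = 27 + 31.50 = 58.50.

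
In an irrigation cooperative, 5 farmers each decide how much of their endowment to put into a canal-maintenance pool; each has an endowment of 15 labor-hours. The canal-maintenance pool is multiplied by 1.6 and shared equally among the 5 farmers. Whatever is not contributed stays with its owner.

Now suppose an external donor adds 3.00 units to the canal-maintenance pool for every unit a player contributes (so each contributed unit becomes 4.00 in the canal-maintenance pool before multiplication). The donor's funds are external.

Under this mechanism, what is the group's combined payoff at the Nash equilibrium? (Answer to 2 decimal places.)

The effective private return per unit is now 1.6 × 4.00 / 5 = 1.2800 > 1, so every player's dominant strategy flips to full contribution.
So the Nash equilibrium is full contribution by all 5; the group earns 1.6 × 4.00 × 75 = 480.00.

480.00 labor-hours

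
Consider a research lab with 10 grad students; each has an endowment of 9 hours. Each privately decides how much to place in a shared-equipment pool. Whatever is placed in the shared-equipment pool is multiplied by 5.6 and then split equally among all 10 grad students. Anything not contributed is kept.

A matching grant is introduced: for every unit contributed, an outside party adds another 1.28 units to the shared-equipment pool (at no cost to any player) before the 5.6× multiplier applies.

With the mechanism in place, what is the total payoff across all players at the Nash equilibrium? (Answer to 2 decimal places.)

1149.12 hours

The effective private return per unit is now 5.6 × 2.28 / 10 = 1.2768 > 1, so every player's dominant strategy flips to full contribution.
So the Nash equilibrium is full contribution by all 10; the group earns 5.6 × 2.28 × 90 = 1149.12.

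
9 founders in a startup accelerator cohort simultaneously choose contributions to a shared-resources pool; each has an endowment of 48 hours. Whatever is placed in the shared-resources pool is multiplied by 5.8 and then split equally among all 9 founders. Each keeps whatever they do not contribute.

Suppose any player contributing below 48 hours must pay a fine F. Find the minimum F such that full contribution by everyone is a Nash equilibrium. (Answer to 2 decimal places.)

Given the others contribute fully, the best deviation is to contribute 0 (any partial contribution still incurs the fine and gives up units whose private return 0.6444 is below 1).
Deviating from 48 to 0 saves 48 hours but forfeits the deviator's share of the drop in the shared-resources pool: 5.8/9 × 48 = 30.93.
So the deviation gain is 48 − 30.93 = 17.07, and the fine must be at least 17.07 hours to wipe it out.

17.07 hours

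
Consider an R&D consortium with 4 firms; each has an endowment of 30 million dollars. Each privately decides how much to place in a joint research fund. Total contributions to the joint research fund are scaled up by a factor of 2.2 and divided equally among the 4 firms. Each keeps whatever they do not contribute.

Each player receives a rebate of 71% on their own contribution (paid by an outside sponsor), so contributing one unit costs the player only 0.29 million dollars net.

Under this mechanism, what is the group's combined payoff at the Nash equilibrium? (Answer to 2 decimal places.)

With the mechanism, a contributed unit returns (2.2/4) / 0.29 = 1.8966 per unit of net cost to the contributor — now above 1 — so contributing fully is weakly dominant for every player.
So the Nash equilibrium is full contribution by all 4; the group earns 4 × (30 × 0.71 + 2.2 × 30) = 349.20.

349.20 million dollars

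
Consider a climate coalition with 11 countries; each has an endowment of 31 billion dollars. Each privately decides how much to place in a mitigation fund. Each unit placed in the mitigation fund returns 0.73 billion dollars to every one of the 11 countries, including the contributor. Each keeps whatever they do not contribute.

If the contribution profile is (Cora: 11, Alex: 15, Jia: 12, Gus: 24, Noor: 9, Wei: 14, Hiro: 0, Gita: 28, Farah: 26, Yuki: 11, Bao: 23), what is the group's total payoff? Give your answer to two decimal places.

1557.19 billion dollars

Total contributed: 11 + 15 + 12 + 24 + 9 + 14 + 0 + 28 + 26 + 11 + 23 = 173; total kept: 11 × 31 − 173 = 168.
The mitigation fund pays out 0.73 × 11 × 173 = 1389.19 in aggregate.
Group total = 168 + 1389.19 = 1557.19.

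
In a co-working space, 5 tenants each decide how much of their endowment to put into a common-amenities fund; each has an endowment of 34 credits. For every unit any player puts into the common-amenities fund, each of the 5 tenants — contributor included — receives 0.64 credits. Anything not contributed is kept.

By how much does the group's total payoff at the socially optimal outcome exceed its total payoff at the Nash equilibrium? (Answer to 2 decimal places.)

374.00 credits

The private return per contributed unit is 0.64 < 1, so contributing 0 is dominant for every player. At the Nash equilibrium everyone keeps their 34, and the group total is 5 × 34 = 170.
Each contributed unit returns 3.200 to the group as a whole (0.64 to each of 5 players), which exceeds 1, so the social optimum is full contribution: group total = 3.200 × 170 = 544.00.
Efficiency loss = 544.00 − 170 = 374.00.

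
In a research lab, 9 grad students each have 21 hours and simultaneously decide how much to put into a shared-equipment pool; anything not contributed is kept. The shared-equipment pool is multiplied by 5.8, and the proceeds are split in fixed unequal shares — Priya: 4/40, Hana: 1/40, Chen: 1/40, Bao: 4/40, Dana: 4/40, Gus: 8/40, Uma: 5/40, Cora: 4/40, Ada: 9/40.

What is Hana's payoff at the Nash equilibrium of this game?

27.09 hours

For player j, contributing a unit is worthwhile iff 5.8 × (j's share) ≥ 1, i.e. iff j's share is at least 0.1724.
Gus and Ada clear that bar, contributing 21 each; the remaining 7 contribute 0. Total contributed: 42.
Hana keeps 21 and receives 5.8 × 42 × 1/40 = 6.09 from the shared-equipment pool, for a payoff of 27.09.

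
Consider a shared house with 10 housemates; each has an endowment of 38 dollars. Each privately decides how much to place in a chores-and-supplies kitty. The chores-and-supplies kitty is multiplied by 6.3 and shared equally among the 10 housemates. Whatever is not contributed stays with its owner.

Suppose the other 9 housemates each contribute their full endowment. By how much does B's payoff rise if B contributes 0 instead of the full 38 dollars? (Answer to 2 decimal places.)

14.06 dollars

Switching from a contribution of 38 to 0 lets B keep an extra 38 dollars, but lowers the chores-and-supplies kitty by 38, which costs B their own share of that drop: 6.3/10 × 38 = 23.94.
Net gain = 38 − 23.94 = 14.06. The private return per contributed unit (0.6300) is below 1, so free-riding is indeed the best response regardless of what the others do.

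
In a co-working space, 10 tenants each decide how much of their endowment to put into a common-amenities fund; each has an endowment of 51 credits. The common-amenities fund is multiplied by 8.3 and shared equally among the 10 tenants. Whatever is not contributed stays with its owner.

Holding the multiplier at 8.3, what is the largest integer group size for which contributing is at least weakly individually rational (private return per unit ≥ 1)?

Private return per unit is 8.3/(group size), which is ≥ 1 whenever the group size is ≤ 8.3.
The largest such integer is 8.

8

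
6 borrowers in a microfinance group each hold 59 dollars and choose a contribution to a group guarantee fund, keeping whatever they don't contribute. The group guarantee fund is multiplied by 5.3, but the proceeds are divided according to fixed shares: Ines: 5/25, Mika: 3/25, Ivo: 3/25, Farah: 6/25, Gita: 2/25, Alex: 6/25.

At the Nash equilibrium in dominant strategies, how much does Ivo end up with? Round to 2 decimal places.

171.57 dollars

A player with share s gets back 5.3·s per unit contributed, so full contribution is dominant for anyone with s > 1/5.3 = 0.1887 and zero contribution is dominant for anyone below.
Ines, Farah and Alex are above the threshold, contributing 59 each; the remaining 3 contribute 0. Total contributed: 177.
Ivo keeps 59 and receives 5.3 × 177 × 3/25 = 112.57 from the group guarantee fund, for a payoff of 171.57.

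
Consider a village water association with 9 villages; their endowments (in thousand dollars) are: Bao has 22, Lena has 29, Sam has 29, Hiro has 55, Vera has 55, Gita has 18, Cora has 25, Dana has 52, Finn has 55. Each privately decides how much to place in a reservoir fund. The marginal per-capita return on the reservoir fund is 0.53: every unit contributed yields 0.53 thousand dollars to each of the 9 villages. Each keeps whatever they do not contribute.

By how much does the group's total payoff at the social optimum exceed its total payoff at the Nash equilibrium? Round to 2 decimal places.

1281.80 thousand dollars

The private return per contributed unit is 0.53 < 1 for everyone, so the Nash equilibrium is zero contribution and the group total is Σ E_j = 22 + 29 + 29 + 55 + 55 + 18 + 25 + 52 + 55 = 340.
Each contributed unit returns 4.770 to the group, so the social optimum is full contribution by everyone: group total = 4.770 × 340 = 1621.80.
Efficiency loss = (4.770 − 1) × 340 = 1281.80.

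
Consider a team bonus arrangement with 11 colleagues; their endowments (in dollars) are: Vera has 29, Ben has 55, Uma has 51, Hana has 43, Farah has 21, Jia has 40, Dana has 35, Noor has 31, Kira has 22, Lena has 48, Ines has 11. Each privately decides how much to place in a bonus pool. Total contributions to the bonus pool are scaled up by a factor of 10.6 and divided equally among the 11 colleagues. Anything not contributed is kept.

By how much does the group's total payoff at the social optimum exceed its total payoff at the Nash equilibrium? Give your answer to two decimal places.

The private return per contributed unit is 10.6/11 = 0.9636 < 1 for every player regardless of endowment, so the Nash equilibrium is zero contribution and the group total is Σ E_j = 29 + 55 + 51 + 43 + 21 + 40 + 35 + 31 + 22 + 48 + 11 = 386.
Each contributed unit returns 10.600 to the group, so the social optimum is full contribution by everyone: group total = 10.600 × 386 = 4091.60.
Efficiency loss = (10.600 − 1) × 386 = 3705.60.

3705.60 dollars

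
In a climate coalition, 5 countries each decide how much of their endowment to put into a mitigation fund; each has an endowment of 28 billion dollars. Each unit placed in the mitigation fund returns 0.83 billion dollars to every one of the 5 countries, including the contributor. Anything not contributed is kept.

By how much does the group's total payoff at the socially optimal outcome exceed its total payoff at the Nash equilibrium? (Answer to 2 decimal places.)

441.00 billion dollars

The private return per contributed unit is 0.83 < 1, so contributing 0 is dominant for every player. At the Nash equilibrium everyone keeps their 28, and the group total is 5 × 28 = 140.
Each contributed unit returns 4.150 to the group as a whole (0.83 to each of 5 players), which exceeds 1, so the social optimum is full contribution: group total = 4.150 × 140 = 581.00.
Efficiency loss = 581.00 − 140 = 441.00.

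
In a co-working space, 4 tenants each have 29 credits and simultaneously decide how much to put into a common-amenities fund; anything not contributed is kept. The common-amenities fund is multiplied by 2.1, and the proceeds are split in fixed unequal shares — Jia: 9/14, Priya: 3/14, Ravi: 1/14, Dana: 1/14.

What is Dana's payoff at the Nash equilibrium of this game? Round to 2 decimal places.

Player j's private return per contributed unit is 2.1 × (j's share). Contributing is weakly dominant for j when that share is at least 1/2.1 = 0.4762, and contributing 0 is dominant otherwise.
Only Jia (9/14) clears that bar, contributing 29; the remaining 3 contribute 0. Total contributed: 29.
Dana keeps 29 and receives 2.1 × 29 × 1/14 = 4.35 from the common-amenities fund, for a payoff of 33.35.

33.35 credits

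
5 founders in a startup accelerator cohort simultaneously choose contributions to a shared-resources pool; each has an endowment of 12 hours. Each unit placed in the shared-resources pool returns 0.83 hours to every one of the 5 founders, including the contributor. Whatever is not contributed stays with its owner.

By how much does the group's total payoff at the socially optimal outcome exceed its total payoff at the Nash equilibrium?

189.00 hours

The private return per contributed unit is 0.83 < 1, so contributing 0 is dominant for every player. At the Nash equilibrium everyone keeps their 12, and the group total is 5 × 12 = 60.
Each contributed unit returns 4.150 to the group as a whole (0.83 to each of 5 players), which exceeds 1, so the social optimum is full contribution: group total = 4.150 × 60 = 249.00.
Efficiency loss = 249.00 − 60 = 189.00.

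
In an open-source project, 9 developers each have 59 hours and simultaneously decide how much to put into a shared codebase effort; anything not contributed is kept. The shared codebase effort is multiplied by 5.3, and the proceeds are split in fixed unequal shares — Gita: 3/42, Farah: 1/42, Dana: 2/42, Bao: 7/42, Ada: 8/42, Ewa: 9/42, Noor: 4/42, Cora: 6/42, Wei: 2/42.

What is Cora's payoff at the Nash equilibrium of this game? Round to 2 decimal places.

148.34 hours

A player with share s gets back 5.3·s per unit contributed, so full contribution is dominant for anyone with s > 1/5.3 = 0.1887 and zero contribution is dominant for anyone below.
The shares above 0.1887 belong to Ada and Ewa, contributing 59 each; the remaining 7 contribute 0. Total contributed: 118.
Cora keeps 59 and receives 5.3 × 118 × 6/42 = 89.34 from the shared codebase effort, for a payoff of 148.34.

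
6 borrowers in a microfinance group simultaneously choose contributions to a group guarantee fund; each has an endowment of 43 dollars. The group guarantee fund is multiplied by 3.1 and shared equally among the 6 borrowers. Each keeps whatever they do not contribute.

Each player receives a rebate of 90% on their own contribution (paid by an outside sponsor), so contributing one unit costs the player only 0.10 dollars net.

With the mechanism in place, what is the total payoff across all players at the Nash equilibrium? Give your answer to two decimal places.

1032.00 dollars

Under the mechanism each unit contributed yields (3.1/6) / 0.10 = 5.1667 back to its contributor per unit of net cost, which exceeds 1, making full contribution the dominant choice for everyone.
So the Nash equilibrium is full contribution by all 6; the group earns 6 × (43 × 0.90 + 3.1 × 43) = 1032.00.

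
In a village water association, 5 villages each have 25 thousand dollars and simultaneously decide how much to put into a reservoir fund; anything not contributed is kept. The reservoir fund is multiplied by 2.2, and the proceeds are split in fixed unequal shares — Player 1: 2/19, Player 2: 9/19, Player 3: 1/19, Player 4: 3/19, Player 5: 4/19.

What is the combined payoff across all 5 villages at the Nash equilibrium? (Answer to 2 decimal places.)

155.00 thousand dollars

A player with share s gets back 2.2·s per unit contributed, so full contribution is dominant for anyone with s > 1/2.2 = 0.4545 and zero contribution is dominant for anyone below.
Only Player 2 (9/19) clears that bar, contributing 25; the remaining 4 contribute 0. Total contributed: 25.
The reservoir fund pays out 2.2 × 25 = 55.00 in total (split across the unequal shares, but the aggregate is all that matters for the group sum).
The 4 free-riders keep 25 each, adding 100. Group total = 100 + 55.00 = 155.00.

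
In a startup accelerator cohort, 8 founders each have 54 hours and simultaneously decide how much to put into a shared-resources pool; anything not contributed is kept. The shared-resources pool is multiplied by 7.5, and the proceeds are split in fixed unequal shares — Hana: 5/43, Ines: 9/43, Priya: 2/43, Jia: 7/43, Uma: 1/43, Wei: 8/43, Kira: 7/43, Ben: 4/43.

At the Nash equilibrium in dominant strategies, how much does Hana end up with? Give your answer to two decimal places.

242.37 hours

For player j, contributing a unit is worthwhile iff 7.5 × (j's share) ≥ 1, i.e. iff j's share is at least 0.1333.
Ines, Jia, Wei and Kira clear that bar, contributing 54 each; the remaining 4 contribute 0. Total contributed: 216.
Hana keeps 54 and receives 7.5 × 216 × 5/43 = 188.37 from the shared-resources pool, for a payoff of 242.37.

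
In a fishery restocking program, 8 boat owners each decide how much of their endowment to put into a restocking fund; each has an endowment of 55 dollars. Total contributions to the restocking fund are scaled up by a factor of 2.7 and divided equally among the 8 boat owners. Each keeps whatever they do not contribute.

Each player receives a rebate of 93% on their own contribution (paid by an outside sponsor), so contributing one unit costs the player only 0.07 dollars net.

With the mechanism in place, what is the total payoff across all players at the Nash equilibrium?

1597.20 dollars

Under the mechanism each unit contributed yields (2.7/8) / 0.07 = 4.8214 back to its contributor per unit of net cost, which exceeds 1, making full contribution the dominant choice for everyone.
So the Nash equilibrium is full contribution by all 8; the group earns 8 × (55 × 0.93 + 2.7 × 55) = 1597.20.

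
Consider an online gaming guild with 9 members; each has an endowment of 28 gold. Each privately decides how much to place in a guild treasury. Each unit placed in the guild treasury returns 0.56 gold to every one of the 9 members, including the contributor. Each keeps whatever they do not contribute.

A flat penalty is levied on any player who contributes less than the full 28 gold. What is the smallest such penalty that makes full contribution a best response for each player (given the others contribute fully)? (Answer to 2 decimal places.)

12.32 gold

Given the others contribute fully, the best deviation is to contribute 0 (any partial contribution still incurs the fine and gives up units whose private return 0.56 is below 1).
Deviating from 28 to 0 saves 28 gold but forfeits the deviator's share of the drop in the guild treasury: 0.56 × 28 = 15.68.
So the deviation gain is 28 − 15.68 = 12.32, and the fine must be at least 12.32 gold to wipe it out.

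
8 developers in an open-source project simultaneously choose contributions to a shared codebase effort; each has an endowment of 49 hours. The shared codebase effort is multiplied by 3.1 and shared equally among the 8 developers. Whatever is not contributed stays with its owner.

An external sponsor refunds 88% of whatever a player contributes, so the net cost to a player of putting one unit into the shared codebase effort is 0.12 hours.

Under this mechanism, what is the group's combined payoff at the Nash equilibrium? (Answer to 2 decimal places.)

The effective private return per unit is now (3.1/8) / 0.12 = 3.2292 > 1, so every player's dominant strategy flips to full contribution.
At the Nash equilibrium everyone contributes 49. Group total payoff = 8 × (49 × 0.88 + 3.1 × 49) = 1560.16.

1560.16 hours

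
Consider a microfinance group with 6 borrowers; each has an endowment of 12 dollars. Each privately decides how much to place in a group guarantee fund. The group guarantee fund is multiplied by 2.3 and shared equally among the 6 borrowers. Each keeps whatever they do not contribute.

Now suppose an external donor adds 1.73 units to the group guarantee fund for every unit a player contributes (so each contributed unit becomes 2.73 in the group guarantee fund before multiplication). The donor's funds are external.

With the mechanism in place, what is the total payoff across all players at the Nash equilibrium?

Under the mechanism each unit contributed yields 2.3 × 2.73 / 6 = 1.0465 back to its contributor per unit of net cost, which exceeds 1, making full contribution the dominant choice for everyone.
At the Nash equilibrium everyone contributes 12. Group total payoff = 2.3 × 2.73 × 72 = 452.09.

452.09 dollars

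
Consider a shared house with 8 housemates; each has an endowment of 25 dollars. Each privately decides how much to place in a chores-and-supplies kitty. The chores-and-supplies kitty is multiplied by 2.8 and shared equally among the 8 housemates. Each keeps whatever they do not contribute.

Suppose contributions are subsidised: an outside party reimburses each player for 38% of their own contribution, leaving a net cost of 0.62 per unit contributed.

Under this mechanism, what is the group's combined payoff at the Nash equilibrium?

200.00 dollars

The effective private return is (2.8/8) / 0.62 = 0.5645, which is still under 1, so the mechanism doesn't change anyone's dominant strategy: zero contribution.
Everyone keeps their endowment and the group total is 8 × 25 = 200.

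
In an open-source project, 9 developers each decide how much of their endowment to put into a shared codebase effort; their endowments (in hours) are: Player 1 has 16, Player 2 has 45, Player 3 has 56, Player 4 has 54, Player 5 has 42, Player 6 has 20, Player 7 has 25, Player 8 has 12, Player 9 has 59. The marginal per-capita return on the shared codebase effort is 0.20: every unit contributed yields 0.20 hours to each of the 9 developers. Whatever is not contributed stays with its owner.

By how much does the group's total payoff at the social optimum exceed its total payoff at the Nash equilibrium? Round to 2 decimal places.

The private return per contributed unit is 0.20 < 1 for everyone, so the Nash equilibrium is zero contribution and the group total is Σ E_j = 16 + 45 + 56 + 54 + 42 + 20 + 25 + 12 + 59 = 329.
Each contributed unit returns 1.800 to the group, so the social optimum is full contribution by everyone: group total = 1.800 × 329 = 592.20.
Efficiency loss = (1.800 − 1) × 329 = 263.20.

263.20 hours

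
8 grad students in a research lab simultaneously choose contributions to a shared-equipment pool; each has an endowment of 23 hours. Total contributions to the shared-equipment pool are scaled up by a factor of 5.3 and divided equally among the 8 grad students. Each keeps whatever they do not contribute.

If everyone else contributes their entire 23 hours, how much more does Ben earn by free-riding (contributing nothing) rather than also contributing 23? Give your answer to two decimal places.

Switching from a contribution of 23 to 0 lets Ben keep an extra 23 hours, but lowers the shared-equipment pool by 23, which costs Ben their own share of that drop: 5.3/8 × 23 = 15.24.
Net gain = 23 − 15.24 = 7.76. The private return per contributed unit (0.6625) is below 1, so free-riding is indeed the best response regardless of what the others do.

7.76 hours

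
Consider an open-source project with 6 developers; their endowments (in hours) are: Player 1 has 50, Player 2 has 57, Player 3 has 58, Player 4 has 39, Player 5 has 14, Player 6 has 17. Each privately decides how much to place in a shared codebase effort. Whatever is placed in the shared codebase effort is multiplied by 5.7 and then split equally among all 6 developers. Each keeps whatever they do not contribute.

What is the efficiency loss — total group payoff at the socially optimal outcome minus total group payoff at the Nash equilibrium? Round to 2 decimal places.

The private return per contributed unit is 5.7/6 = 0.9500 < 1 for every player regardless of endowment, so the Nash equilibrium is zero contribution and the group total is Σ E_j = 50 + 57 + 58 + 39 + 14 + 17 = 235.
Each contributed unit returns 5.700 to the group, so the social optimum is full contribution by everyone: group total = 5.700 × 235 = 1339.50.
Efficiency loss = (5.700 − 1) × 235 = 1104.50.

1104.50 hours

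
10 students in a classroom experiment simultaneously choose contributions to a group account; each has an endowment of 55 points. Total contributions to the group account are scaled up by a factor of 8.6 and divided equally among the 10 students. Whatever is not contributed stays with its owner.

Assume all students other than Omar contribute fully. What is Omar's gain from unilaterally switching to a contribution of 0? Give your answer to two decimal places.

Switching from a contribution of 55 to 0 lets Omar keep an extra 55 points, but lowers the group account by 55, which costs Omar their own share of that drop: 8.6/10 × 55 = 47.30.
Net gain = 55 − 47.30 = 7.70. The private return per contributed unit (0.8600) is below 1, so free-riding is indeed the best response regardless of what the others do.

7.70 points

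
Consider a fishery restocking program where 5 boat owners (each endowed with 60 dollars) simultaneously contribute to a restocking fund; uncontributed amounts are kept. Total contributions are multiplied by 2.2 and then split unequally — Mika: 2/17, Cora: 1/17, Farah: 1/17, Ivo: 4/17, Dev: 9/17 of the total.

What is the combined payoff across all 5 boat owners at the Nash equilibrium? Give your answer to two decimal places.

372.00 dollars

A player with share s gets back 2.2·s per unit contributed, so full contribution is dominant for anyone with s > 1/2.2 = 0.4545 and zero contribution is dominant for anyone below.
Dev alone (share 9/17) is above the threshold, contributing 60; the remaining 4 contribute 0. Total contributed: 60.
The restocking fund pays out 2.2 × 60 = 132.00 in total (split across the unequal shares, but the aggregate is all that matters for the group sum).
The 4 free-riders keep 60 each, adding 240. Group total = 240 + 132.00 = 372.00.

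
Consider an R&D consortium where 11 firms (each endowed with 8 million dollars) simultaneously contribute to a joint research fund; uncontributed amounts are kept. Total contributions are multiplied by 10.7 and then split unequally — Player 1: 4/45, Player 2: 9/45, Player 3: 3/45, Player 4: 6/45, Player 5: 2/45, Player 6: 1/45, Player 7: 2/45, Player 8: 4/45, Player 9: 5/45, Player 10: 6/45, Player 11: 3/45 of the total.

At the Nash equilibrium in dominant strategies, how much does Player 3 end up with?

Each unit j contributes comes back to j as 10.7 × (j's share), so j prefers to contribute only if that share exceeds 1/10.7 = 0.0935; otherwise keeping the unit dominates.
The shares above 0.0935 belong to Player 2, Player 4, Player 9 and Player 10, contributing 8 each; the remaining 7 contribute 0. Total contributed: 32.
Player 3 keeps 8 and receives 10.7 × 32 × 3/45 = 22.83 from the joint research fund, for a payoff of 30.83.

30.83 million dollars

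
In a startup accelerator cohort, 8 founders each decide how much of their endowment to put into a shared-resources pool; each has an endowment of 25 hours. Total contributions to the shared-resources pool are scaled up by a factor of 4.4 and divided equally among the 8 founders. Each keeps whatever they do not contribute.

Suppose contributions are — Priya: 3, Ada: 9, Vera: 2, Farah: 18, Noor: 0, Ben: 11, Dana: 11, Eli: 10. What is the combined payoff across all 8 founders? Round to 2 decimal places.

Total contributed: 3 + 9 + 2 + 18 + 0 + 11 + 11 + 10 = 64; total kept: 8 × 25 − 64 = 136.
The shared-resources pool pays out 4.4 × 64 = 281.60 in aggregate.
Group total = 136 + 281.60 = 417.60.

417.60 hours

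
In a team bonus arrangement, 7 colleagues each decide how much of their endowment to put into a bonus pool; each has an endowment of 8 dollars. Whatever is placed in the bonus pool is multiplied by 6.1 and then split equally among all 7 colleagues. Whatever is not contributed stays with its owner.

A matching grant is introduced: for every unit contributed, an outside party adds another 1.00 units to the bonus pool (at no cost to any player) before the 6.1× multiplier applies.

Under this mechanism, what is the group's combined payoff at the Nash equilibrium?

683.20 dollars

With the mechanism, a contributed unit returns 6.1 × 2.00 / 7 = 1.7429 per unit of net cost to the contributor — now above 1 — so contributing fully is weakly dominant for every player.
At the Nash equilibrium everyone contributes 8. Group total payoff = 6.1 × 2.00 × 56 = 683.20.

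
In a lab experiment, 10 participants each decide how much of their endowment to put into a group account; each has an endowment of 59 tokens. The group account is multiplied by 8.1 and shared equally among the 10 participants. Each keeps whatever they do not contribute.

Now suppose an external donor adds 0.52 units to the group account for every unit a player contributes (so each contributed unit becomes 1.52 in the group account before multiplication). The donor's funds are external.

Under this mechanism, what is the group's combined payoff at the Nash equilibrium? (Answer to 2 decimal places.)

7264.08 tokens

Under the mechanism each unit contributed yields 8.1 × 1.52 / 10 = 1.2312 back to its contributor per unit of net cost, which exceeds 1, making full contribution the dominant choice for everyone.
At the Nash equilibrium everyone contributes 59. Group total payoff = 8.1 × 1.52 × 590 = 7264.08.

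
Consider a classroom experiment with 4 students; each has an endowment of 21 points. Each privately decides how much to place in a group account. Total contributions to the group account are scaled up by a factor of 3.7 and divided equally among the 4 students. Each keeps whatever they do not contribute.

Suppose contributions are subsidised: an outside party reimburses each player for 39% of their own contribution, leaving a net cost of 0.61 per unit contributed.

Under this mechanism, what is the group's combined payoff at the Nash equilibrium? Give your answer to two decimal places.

With the mechanism, a contributed unit returns (3.7/4) / 0.61 = 1.5164 per unit of net cost to the contributor — now above 1 — so contributing fully is weakly dominant for every player.
So the Nash equilibrium is full contribution by all 4; the group earns 4 × (21 × 0.39 + 3.7 × 21) = 343.56.

343.56 points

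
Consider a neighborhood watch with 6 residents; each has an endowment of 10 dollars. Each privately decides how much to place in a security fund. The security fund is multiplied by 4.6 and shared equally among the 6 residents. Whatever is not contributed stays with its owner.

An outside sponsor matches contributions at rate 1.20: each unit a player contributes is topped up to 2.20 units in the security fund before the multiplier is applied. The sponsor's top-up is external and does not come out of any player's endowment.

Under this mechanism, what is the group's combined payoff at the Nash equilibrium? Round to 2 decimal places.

The effective private return per unit is now 4.6 × 2.20 / 6 = 1.6867 > 1, so every player's dominant strategy flips to full contribution.
At the Nash equilibrium everyone contributes 10. Group total payoff = 4.6 × 2.20 × 60 = 607.20.

607.20 dollars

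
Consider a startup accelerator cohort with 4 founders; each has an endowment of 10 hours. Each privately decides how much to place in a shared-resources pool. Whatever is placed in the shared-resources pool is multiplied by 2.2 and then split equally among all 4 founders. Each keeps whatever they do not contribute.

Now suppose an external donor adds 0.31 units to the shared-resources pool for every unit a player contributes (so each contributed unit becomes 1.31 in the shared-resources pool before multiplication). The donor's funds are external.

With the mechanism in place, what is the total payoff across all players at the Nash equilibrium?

40.00 hours

The effective private return is 2.2 × 1.31 / 4 = 0.7205, which is still under 1, so the mechanism doesn't change anyone's dominant strategy: zero contribution.
Everyone keeps their endowment and the group total is 4 × 10 = 40.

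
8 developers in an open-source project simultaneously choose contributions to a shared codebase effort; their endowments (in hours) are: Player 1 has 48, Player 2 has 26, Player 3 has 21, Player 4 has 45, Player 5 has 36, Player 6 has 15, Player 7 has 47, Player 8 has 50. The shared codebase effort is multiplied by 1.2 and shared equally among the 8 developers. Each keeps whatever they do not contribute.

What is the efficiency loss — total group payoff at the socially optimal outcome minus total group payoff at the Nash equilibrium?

The private return per contributed unit is 1.2/8 = 0.1500 < 1 for every player regardless of endowment, so the Nash equilibrium is zero contribution and the group total is Σ E_j = 48 + 26 + 21 + 45 + 36 + 15 + 47 + 50 = 288.
Each contributed unit returns 1.200 to the group, so the social optimum is full contribution by everyone: group total = 1.200 × 288 = 345.60.
Efficiency loss = (1.200 − 1) × 288 = 57.60.

57.60 hours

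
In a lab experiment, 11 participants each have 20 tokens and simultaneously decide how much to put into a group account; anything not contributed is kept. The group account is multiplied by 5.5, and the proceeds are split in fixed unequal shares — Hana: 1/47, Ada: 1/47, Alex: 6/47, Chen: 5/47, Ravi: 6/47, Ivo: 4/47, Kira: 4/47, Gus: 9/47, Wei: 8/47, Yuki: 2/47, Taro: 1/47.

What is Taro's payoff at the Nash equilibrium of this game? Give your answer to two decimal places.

22.34 tokens

For player j, contributing a unit is worthwhile iff 5.5 × (j's share) ≥ 1, i.e. iff j's share is at least 0.1818.
Only Gus (9/47) clears that bar, contributing 20; the remaining 10 contribute 0. Total contributed: 20.
Taro keeps 20 and receives 5.5 × 20 × 1/47 = 2.34 from the group account, for a payoff of 22.34.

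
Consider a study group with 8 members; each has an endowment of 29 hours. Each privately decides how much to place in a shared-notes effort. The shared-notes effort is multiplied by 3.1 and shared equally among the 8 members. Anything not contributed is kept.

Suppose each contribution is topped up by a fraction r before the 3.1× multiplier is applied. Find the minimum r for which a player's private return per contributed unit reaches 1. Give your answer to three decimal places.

With matching at rate r, one contributed unit becomes (1 + r) in the shared-notes effort and returns 3.1 × (1 + r) / 8 to the contributor.
Setting this equal to 1: 1 + r = 8/3.1 = 2.5806.
So the minimum matching rate is r = 2.5806 − 1 = 1.581.

1.581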